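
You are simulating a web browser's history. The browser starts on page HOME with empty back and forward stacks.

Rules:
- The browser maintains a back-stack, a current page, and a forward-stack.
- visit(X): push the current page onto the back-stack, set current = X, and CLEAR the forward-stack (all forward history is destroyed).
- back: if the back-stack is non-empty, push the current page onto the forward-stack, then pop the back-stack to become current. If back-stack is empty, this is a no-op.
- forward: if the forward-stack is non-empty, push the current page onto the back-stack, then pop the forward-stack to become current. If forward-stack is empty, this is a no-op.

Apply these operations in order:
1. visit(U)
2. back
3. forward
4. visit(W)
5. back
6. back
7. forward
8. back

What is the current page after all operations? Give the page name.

Answer: HOME

Derivation:
After 1 (visit(U)): cur=U back=1 fwd=0
After 2 (back): cur=HOME back=0 fwd=1
After 3 (forward): cur=U back=1 fwd=0
After 4 (visit(W)): cur=W back=2 fwd=0
After 5 (back): cur=U back=1 fwd=1
After 6 (back): cur=HOME back=0 fwd=2
After 7 (forward): cur=U back=1 fwd=1
After 8 (back): cur=HOME back=0 fwd=2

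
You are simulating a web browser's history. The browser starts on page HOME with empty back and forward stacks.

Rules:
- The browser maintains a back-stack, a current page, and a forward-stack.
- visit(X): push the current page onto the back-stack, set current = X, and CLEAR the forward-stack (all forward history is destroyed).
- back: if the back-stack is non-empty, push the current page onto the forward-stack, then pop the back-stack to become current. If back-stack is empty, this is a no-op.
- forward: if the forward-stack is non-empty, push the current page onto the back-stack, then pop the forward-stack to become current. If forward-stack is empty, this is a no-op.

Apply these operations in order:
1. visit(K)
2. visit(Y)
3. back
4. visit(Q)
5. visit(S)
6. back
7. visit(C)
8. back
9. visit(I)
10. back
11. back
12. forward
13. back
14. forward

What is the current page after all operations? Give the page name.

Answer: Q

Derivation:
After 1 (visit(K)): cur=K back=1 fwd=0
After 2 (visit(Y)): cur=Y back=2 fwd=0
After 3 (back): cur=K back=1 fwd=1
After 4 (visit(Q)): cur=Q back=2 fwd=0
After 5 (visit(S)): cur=S back=3 fwd=0
After 6 (back): cur=Q back=2 fwd=1
After 7 (visit(C)): cur=C back=3 fwd=0
After 8 (back): cur=Q back=2 fwd=1
After 9 (visit(I)): cur=I back=3 fwd=0
After 10 (back): cur=Q back=2 fwd=1
After 11 (back): cur=K back=1 fwd=2
After 12 (forward): cur=Q back=2 fwd=1
After 13 (back): cur=K back=1 fwd=2
After 14 (forward): cur=Q back=2 fwd=1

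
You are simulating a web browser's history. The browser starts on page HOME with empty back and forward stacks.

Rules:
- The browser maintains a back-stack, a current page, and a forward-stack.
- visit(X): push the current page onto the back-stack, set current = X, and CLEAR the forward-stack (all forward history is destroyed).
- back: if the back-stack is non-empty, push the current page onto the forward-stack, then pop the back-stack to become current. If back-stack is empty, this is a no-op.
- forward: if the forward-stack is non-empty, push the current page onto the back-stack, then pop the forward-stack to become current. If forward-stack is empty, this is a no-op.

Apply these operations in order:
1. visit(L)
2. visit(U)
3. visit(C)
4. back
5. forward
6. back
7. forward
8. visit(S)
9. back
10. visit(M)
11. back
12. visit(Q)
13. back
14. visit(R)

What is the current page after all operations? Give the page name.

Answer: R

Derivation:
After 1 (visit(L)): cur=L back=1 fwd=0
After 2 (visit(U)): cur=U back=2 fwd=0
After 3 (visit(C)): cur=C back=3 fwd=0
After 4 (back): cur=U back=2 fwd=1
After 5 (forward): cur=C back=3 fwd=0
After 6 (back): cur=U back=2 fwd=1
After 7 (forward): cur=C back=3 fwd=0
After 8 (visit(S)): cur=S back=4 fwd=0
After 9 (back): cur=C back=3 fwd=1
After 10 (visit(M)): cur=M back=4 fwd=0
After 11 (back): cur=C back=3 fwd=1
After 12 (visit(Q)): cur=Q back=4 fwd=0
After 13 (back): cur=C back=3 fwd=1
After 14 (visit(R)): cur=R back=4 fwd=0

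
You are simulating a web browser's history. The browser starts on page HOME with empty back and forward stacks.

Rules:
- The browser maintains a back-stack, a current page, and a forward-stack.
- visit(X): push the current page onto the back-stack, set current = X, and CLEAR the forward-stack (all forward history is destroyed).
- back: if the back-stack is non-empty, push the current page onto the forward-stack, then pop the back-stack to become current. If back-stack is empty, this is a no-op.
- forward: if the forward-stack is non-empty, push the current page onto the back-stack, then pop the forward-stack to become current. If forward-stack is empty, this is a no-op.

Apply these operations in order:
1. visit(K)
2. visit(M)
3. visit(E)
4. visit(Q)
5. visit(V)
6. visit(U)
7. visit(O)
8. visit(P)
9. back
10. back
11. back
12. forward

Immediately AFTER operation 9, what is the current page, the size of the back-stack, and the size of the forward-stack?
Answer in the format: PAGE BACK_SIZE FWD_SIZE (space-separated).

After 1 (visit(K)): cur=K back=1 fwd=0
After 2 (visit(M)): cur=M back=2 fwd=0
After 3 (visit(E)): cur=E back=3 fwd=0
After 4 (visit(Q)): cur=Q back=4 fwd=0
After 5 (visit(V)): cur=V back=5 fwd=0
After 6 (visit(U)): cur=U back=6 fwd=0
After 7 (visit(O)): cur=O back=7 fwd=0
After 8 (visit(P)): cur=P back=8 fwd=0
After 9 (back): cur=O back=7 fwd=1

O 7 1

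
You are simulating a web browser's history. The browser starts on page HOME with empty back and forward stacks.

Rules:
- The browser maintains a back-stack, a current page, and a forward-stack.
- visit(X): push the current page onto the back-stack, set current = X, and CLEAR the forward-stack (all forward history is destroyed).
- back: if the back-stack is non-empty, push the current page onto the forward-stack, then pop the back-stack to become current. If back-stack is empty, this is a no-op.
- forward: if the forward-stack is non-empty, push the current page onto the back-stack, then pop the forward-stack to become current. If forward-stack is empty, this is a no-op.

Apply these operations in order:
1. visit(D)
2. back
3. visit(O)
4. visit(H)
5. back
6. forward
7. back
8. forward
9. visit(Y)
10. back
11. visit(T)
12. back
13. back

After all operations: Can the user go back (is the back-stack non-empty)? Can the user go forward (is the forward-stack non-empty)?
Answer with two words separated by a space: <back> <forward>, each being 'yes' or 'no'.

After 1 (visit(D)): cur=D back=1 fwd=0
After 2 (back): cur=HOME back=0 fwd=1
After 3 (visit(O)): cur=O back=1 fwd=0
After 4 (visit(H)): cur=H back=2 fwd=0
After 5 (back): cur=O back=1 fwd=1
After 6 (forward): cur=H back=2 fwd=0
After 7 (back): cur=O back=1 fwd=1
After 8 (forward): cur=H back=2 fwd=0
After 9 (visit(Y)): cur=Y back=3 fwd=0
After 10 (back): cur=H back=2 fwd=1
After 11 (visit(T)): cur=T back=3 fwd=0
After 12 (back): cur=H back=2 fwd=1
After 13 (back): cur=O back=1 fwd=2

Answer: yes yes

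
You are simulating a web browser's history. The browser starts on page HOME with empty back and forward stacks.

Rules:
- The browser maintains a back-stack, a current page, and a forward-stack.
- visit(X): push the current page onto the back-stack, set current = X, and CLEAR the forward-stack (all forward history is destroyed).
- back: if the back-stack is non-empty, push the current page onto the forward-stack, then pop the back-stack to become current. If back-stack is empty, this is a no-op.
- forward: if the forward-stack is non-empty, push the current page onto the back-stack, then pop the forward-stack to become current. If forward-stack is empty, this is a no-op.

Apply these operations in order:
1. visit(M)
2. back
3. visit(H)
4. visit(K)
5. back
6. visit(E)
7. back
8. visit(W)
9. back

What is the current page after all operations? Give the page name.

Answer: H

Derivation:
After 1 (visit(M)): cur=M back=1 fwd=0
After 2 (back): cur=HOME back=0 fwd=1
After 3 (visit(H)): cur=H back=1 fwd=0
After 4 (visit(K)): cur=K back=2 fwd=0
After 5 (back): cur=H back=1 fwd=1
After 6 (visit(E)): cur=E back=2 fwd=0
After 7 (back): cur=H back=1 fwd=1
After 8 (visit(W)): cur=W back=2 fwd=0
After 9 (back): cur=H back=1 fwd=1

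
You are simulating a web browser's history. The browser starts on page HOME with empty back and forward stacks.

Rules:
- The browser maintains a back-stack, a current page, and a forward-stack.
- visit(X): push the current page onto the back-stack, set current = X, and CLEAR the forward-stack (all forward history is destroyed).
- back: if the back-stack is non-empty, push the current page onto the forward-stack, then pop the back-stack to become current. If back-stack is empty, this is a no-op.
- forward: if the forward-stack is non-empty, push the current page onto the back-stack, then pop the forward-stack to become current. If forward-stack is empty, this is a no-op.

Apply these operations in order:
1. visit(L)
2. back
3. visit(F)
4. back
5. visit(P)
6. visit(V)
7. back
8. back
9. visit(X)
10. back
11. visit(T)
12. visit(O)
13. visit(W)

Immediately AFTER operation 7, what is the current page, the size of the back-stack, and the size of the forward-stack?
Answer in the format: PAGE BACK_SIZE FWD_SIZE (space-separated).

After 1 (visit(L)): cur=L back=1 fwd=0
After 2 (back): cur=HOME back=0 fwd=1
After 3 (visit(F)): cur=F back=1 fwd=0
After 4 (back): cur=HOME back=0 fwd=1
After 5 (visit(P)): cur=P back=1 fwd=0
After 6 (visit(V)): cur=V back=2 fwd=0
After 7 (back): cur=P back=1 fwd=1

P 1 1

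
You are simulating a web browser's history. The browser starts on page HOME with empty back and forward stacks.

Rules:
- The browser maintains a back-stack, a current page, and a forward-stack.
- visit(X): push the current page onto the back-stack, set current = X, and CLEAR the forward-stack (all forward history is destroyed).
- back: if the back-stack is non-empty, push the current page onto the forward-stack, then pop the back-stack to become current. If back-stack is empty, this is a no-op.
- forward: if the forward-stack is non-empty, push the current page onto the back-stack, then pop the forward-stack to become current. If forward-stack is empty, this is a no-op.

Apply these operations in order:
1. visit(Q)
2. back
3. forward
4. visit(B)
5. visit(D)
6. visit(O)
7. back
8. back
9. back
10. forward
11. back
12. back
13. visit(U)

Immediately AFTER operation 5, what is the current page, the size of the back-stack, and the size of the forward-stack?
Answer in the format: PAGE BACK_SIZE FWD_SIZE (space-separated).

After 1 (visit(Q)): cur=Q back=1 fwd=0
After 2 (back): cur=HOME back=0 fwd=1
After 3 (forward): cur=Q back=1 fwd=0
After 4 (visit(B)): cur=B back=2 fwd=0
After 5 (visit(D)): cur=D back=3 fwd=0

D 3 0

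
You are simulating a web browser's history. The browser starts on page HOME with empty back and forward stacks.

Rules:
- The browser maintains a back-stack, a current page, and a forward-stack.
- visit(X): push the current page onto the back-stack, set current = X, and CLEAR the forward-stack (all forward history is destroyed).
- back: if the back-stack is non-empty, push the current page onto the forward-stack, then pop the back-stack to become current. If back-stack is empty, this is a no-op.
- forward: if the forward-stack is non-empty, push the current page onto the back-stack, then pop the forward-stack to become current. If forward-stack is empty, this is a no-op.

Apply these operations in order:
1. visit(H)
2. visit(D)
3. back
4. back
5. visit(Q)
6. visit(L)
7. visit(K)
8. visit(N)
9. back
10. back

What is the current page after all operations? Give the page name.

Answer: L

Derivation:
After 1 (visit(H)): cur=H back=1 fwd=0
After 2 (visit(D)): cur=D back=2 fwd=0
After 3 (back): cur=H back=1 fwd=1
After 4 (back): cur=HOME back=0 fwd=2
After 5 (visit(Q)): cur=Q back=1 fwd=0
After 6 (visit(L)): cur=L back=2 fwd=0
After 7 (visit(K)): cur=K back=3 fwd=0
After 8 (visit(N)): cur=N back=4 fwd=0
After 9 (back): cur=K back=3 fwd=1
After 10 (back): cur=L back=2 fwd=2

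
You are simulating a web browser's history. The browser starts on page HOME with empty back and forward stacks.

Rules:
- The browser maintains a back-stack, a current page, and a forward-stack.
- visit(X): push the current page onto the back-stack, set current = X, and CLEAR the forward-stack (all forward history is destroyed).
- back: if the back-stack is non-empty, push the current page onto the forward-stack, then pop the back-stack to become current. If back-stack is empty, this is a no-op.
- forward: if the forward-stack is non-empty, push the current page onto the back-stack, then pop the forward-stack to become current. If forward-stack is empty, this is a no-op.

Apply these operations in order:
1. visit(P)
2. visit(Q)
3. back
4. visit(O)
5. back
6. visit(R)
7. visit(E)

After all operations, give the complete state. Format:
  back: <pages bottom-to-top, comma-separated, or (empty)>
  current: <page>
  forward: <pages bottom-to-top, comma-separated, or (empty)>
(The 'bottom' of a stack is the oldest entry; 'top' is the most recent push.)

Answer: back: HOME,P,R
current: E
forward: (empty)

Derivation:
After 1 (visit(P)): cur=P back=1 fwd=0
After 2 (visit(Q)): cur=Q back=2 fwd=0
After 3 (back): cur=P back=1 fwd=1
After 4 (visit(O)): cur=O back=2 fwd=0
After 5 (back): cur=P back=1 fwd=1
After 6 (visit(R)): cur=R back=2 fwd=0
After 7 (visit(E)): cur=E back=3 fwd=0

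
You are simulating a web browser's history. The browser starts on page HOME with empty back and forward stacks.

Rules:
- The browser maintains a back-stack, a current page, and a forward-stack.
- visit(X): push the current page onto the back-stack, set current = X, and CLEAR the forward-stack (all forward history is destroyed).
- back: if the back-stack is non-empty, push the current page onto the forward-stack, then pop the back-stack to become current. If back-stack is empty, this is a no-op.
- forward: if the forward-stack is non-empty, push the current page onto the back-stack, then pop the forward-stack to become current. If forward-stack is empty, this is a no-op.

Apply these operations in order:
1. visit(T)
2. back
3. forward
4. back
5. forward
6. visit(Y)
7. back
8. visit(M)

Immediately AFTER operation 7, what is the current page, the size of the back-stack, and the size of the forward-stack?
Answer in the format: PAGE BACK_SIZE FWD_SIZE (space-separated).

After 1 (visit(T)): cur=T back=1 fwd=0
After 2 (back): cur=HOME back=0 fwd=1
After 3 (forward): cur=T back=1 fwd=0
After 4 (back): cur=HOME back=0 fwd=1
After 5 (forward): cur=T back=1 fwd=0
After 6 (visit(Y)): cur=Y back=2 fwd=0
After 7 (back): cur=T back=1 fwd=1

T 1 1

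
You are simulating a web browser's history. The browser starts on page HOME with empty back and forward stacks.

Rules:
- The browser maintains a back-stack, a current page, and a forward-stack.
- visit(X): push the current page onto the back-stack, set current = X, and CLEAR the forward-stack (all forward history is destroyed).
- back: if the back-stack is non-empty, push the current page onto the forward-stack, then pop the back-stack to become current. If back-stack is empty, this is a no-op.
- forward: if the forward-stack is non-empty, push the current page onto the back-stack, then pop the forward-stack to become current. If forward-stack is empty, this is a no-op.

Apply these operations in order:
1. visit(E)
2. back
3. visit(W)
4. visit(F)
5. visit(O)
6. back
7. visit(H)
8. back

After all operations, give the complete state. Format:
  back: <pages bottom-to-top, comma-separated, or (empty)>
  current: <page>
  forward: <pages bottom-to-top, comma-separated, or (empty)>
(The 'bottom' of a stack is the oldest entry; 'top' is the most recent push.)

Answer: back: HOME,W
current: F
forward: H

Derivation:
After 1 (visit(E)): cur=E back=1 fwd=0
After 2 (back): cur=HOME back=0 fwd=1
After 3 (visit(W)): cur=W back=1 fwd=0
After 4 (visit(F)): cur=F back=2 fwd=0
After 5 (visit(O)): cur=O back=3 fwd=0
After 6 (back): cur=F back=2 fwd=1
After 7 (visit(H)): cur=H back=3 fwd=0
After 8 (back): cur=F back=2 fwd=1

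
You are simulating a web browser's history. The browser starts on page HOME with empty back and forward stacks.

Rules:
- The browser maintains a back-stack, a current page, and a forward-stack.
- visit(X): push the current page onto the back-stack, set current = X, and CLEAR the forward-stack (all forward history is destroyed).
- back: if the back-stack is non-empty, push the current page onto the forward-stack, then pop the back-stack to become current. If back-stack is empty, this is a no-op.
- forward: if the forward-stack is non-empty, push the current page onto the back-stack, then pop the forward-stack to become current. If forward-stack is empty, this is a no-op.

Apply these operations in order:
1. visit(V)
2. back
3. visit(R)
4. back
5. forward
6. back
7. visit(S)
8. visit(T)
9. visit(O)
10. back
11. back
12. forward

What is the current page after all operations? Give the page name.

After 1 (visit(V)): cur=V back=1 fwd=0
After 2 (back): cur=HOME back=0 fwd=1
After 3 (visit(R)): cur=R back=1 fwd=0
After 4 (back): cur=HOME back=0 fwd=1
After 5 (forward): cur=R back=1 fwd=0
After 6 (back): cur=HOME back=0 fwd=1
After 7 (visit(S)): cur=S back=1 fwd=0
After 8 (visit(T)): cur=T back=2 fwd=0
After 9 (visit(O)): cur=O back=3 fwd=0
After 10 (back): cur=T back=2 fwd=1
After 11 (back): cur=S back=1 fwd=2
After 12 (forward): cur=T back=2 fwd=1

Answer: T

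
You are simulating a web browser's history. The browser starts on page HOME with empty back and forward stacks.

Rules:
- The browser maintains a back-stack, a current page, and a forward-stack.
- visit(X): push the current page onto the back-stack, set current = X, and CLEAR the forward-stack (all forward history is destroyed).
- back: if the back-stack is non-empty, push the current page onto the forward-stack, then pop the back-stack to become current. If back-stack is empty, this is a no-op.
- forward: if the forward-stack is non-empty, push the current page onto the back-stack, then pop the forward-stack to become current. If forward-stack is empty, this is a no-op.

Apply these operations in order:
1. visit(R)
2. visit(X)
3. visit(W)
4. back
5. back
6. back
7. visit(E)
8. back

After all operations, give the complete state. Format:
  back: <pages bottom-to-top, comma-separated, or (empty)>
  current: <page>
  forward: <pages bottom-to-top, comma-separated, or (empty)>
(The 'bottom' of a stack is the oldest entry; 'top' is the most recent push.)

After 1 (visit(R)): cur=R back=1 fwd=0
After 2 (visit(X)): cur=X back=2 fwd=0
After 3 (visit(W)): cur=W back=3 fwd=0
After 4 (back): cur=X back=2 fwd=1
After 5 (back): cur=R back=1 fwd=2
After 6 (back): cur=HOME back=0 fwd=3
After 7 (visit(E)): cur=E back=1 fwd=0
After 8 (back): cur=HOME back=0 fwd=1

Answer: back: (empty)
current: HOME
forward: E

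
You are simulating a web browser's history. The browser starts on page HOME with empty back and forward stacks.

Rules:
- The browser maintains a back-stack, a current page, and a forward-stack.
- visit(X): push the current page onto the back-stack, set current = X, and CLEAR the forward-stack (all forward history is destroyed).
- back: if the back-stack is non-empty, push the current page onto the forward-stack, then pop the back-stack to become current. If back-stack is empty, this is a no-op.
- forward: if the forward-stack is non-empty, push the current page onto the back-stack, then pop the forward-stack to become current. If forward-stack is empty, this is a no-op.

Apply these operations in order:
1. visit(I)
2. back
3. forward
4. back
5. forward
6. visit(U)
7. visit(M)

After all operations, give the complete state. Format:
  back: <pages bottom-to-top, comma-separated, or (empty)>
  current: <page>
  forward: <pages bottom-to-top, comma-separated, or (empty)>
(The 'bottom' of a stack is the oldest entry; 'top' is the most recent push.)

Answer: back: HOME,I,U
current: M
forward: (empty)

Derivation:
After 1 (visit(I)): cur=I back=1 fwd=0
After 2 (back): cur=HOME back=0 fwd=1
After 3 (forward): cur=I back=1 fwd=0
After 4 (back): cur=HOME back=0 fwd=1
After 5 (forward): cur=I back=1 fwd=0
After 6 (visit(U)): cur=U back=2 fwd=0
After 7 (visit(M)): cur=M back=3 fwd=0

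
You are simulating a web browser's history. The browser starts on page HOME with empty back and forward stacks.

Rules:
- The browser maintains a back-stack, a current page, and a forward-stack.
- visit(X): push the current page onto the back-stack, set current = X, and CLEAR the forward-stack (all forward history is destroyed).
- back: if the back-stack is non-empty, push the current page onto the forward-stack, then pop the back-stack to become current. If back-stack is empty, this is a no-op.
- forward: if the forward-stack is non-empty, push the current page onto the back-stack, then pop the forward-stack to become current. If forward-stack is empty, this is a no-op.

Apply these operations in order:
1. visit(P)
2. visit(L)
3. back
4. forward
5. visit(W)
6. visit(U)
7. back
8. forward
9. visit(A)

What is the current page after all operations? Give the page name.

Answer: A

Derivation:
After 1 (visit(P)): cur=P back=1 fwd=0
After 2 (visit(L)): cur=L back=2 fwd=0
After 3 (back): cur=P back=1 fwd=1
After 4 (forward): cur=L back=2 fwd=0
After 5 (visit(W)): cur=W back=3 fwd=0
After 6 (visit(U)): cur=U back=4 fwd=0
After 7 (back): cur=W back=3 fwd=1
After 8 (forward): cur=U back=4 fwd=0
After 9 (visit(A)): cur=A back=5 fwd=0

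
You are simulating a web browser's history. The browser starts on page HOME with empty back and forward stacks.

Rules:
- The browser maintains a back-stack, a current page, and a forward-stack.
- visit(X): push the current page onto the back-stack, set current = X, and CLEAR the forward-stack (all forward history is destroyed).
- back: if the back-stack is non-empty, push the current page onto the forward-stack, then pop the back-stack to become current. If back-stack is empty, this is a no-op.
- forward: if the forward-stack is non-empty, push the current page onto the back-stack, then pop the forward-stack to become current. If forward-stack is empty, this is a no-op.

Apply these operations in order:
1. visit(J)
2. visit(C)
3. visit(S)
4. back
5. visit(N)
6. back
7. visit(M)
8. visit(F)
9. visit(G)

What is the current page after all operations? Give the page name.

Answer: G

Derivation:
After 1 (visit(J)): cur=J back=1 fwd=0
After 2 (visit(C)): cur=C back=2 fwd=0
After 3 (visit(S)): cur=S back=3 fwd=0
After 4 (back): cur=C back=2 fwd=1
After 5 (visit(N)): cur=N back=3 fwd=0
After 6 (back): cur=C back=2 fwd=1
After 7 (visit(M)): cur=M back=3 fwd=0
After 8 (visit(F)): cur=F back=4 fwd=0
After 9 (visit(G)): cur=G back=5 fwd=0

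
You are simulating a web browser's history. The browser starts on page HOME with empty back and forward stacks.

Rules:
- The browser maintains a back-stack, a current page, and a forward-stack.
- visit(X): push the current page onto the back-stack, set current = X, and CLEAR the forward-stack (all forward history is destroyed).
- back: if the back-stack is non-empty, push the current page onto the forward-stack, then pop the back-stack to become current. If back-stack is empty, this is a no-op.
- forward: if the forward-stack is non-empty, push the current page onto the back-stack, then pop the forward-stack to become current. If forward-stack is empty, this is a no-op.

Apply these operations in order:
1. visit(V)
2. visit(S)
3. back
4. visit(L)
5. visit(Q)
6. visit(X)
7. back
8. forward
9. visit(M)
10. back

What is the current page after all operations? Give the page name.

Answer: X

Derivation:
After 1 (visit(V)): cur=V back=1 fwd=0
After 2 (visit(S)): cur=S back=2 fwd=0
After 3 (back): cur=V back=1 fwd=1
After 4 (visit(L)): cur=L back=2 fwd=0
After 5 (visit(Q)): cur=Q back=3 fwd=0
After 6 (visit(X)): cur=X back=4 fwd=0
After 7 (back): cur=Q back=3 fwd=1
After 8 (forward): cur=X back=4 fwd=0
After 9 (visit(M)): cur=M back=5 fwd=0
After 10 (back): cur=X back=4 fwd=1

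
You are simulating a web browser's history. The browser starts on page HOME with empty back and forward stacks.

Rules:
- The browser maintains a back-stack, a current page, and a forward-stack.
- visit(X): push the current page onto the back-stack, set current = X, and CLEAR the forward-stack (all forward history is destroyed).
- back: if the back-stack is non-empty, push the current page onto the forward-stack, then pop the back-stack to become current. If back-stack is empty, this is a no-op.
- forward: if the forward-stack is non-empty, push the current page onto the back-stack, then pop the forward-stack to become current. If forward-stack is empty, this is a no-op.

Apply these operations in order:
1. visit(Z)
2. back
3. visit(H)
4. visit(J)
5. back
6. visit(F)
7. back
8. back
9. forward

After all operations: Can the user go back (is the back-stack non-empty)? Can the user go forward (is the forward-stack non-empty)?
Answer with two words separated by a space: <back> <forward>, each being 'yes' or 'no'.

After 1 (visit(Z)): cur=Z back=1 fwd=0
After 2 (back): cur=HOME back=0 fwd=1
After 3 (visit(H)): cur=H back=1 fwd=0
After 4 (visit(J)): cur=J back=2 fwd=0
After 5 (back): cur=H back=1 fwd=1
After 6 (visit(F)): cur=F back=2 fwd=0
After 7 (back): cur=H back=1 fwd=1
After 8 (back): cur=HOME back=0 fwd=2
After 9 (forward): cur=H back=1 fwd=1

Answer: yes yes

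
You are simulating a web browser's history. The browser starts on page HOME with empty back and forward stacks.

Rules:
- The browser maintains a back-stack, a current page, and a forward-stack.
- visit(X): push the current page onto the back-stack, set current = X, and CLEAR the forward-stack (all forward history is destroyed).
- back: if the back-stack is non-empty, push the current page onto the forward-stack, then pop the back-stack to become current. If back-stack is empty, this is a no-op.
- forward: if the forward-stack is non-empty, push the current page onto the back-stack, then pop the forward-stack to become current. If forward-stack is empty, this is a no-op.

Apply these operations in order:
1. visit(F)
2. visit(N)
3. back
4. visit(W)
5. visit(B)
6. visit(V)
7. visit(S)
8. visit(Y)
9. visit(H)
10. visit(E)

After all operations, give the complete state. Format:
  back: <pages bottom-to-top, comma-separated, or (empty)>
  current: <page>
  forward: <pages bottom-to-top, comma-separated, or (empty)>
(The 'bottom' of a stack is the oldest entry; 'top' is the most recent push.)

After 1 (visit(F)): cur=F back=1 fwd=0
After 2 (visit(N)): cur=N back=2 fwd=0
After 3 (back): cur=F back=1 fwd=1
After 4 (visit(W)): cur=W back=2 fwd=0
After 5 (visit(B)): cur=B back=3 fwd=0
After 6 (visit(V)): cur=V back=4 fwd=0
After 7 (visit(S)): cur=S back=5 fwd=0
After 8 (visit(Y)): cur=Y back=6 fwd=0
After 9 (visit(H)): cur=H back=7 fwd=0
After 10 (visit(E)): cur=E back=8 fwd=0

Answer: back: HOME,F,W,B,V,S,Y,H
current: E
forward: (empty)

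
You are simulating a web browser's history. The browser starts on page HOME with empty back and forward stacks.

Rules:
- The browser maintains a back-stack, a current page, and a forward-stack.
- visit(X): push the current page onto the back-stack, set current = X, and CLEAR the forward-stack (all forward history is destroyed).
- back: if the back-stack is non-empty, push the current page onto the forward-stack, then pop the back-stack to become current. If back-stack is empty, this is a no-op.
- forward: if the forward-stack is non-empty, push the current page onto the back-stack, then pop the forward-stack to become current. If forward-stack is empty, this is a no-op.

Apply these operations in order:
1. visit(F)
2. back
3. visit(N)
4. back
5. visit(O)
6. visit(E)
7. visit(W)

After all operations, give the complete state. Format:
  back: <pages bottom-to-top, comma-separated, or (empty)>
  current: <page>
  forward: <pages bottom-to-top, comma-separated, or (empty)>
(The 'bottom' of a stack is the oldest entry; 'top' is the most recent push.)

Answer: back: HOME,O,E
current: W
forward: (empty)

Derivation:
After 1 (visit(F)): cur=F back=1 fwd=0
After 2 (back): cur=HOME back=0 fwd=1
After 3 (visit(N)): cur=N back=1 fwd=0
After 4 (back): cur=HOME back=0 fwd=1
After 5 (visit(O)): cur=O back=1 fwd=0
After 6 (visit(E)): cur=E back=2 fwd=0
After 7 (visit(W)): cur=W back=3 fwd=0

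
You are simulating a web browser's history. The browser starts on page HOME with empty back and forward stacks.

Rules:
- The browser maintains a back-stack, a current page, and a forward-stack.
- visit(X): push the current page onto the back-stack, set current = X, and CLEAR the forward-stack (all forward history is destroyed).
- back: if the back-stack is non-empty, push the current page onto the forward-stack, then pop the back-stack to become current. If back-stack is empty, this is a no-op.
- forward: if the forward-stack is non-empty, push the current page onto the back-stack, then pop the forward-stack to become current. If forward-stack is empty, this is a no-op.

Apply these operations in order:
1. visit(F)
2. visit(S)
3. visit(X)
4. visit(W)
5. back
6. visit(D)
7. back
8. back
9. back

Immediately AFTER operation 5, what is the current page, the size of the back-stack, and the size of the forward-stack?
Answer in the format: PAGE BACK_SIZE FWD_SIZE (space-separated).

After 1 (visit(F)): cur=F back=1 fwd=0
After 2 (visit(S)): cur=S back=2 fwd=0
After 3 (visit(X)): cur=X back=3 fwd=0
After 4 (visit(W)): cur=W back=4 fwd=0
After 5 (back): cur=X back=3 fwd=1

X 3 1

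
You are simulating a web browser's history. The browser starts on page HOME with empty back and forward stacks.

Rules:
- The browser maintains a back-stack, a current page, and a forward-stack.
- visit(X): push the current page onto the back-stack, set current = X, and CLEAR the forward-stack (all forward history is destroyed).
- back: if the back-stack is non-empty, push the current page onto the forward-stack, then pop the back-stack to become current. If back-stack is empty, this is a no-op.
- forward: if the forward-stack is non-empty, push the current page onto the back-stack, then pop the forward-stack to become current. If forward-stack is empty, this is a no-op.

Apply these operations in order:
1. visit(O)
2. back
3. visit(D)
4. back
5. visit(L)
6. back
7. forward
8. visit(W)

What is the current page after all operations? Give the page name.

After 1 (visit(O)): cur=O back=1 fwd=0
After 2 (back): cur=HOME back=0 fwd=1
After 3 (visit(D)): cur=D back=1 fwd=0
After 4 (back): cur=HOME back=0 fwd=1
After 5 (visit(L)): cur=L back=1 fwd=0
After 6 (back): cur=HOME back=0 fwd=1
After 7 (forward): cur=L back=1 fwd=0
After 8 (visit(W)): cur=W back=2 fwd=0

Answer: W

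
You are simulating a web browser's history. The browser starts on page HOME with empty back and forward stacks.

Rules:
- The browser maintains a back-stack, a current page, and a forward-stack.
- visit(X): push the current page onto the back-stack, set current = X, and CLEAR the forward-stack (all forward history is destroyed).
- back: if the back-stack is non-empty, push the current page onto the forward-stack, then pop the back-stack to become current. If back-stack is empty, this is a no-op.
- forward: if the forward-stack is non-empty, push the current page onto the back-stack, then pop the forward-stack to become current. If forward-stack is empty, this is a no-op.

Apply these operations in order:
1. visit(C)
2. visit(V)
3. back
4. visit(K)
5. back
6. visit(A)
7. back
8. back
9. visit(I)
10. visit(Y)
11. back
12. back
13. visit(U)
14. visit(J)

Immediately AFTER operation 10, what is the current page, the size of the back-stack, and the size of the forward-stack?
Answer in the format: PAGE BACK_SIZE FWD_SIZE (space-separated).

After 1 (visit(C)): cur=C back=1 fwd=0
After 2 (visit(V)): cur=V back=2 fwd=0
After 3 (back): cur=C back=1 fwd=1
After 4 (visit(K)): cur=K back=2 fwd=0
After 5 (back): cur=C back=1 fwd=1
After 6 (visit(A)): cur=A back=2 fwd=0
After 7 (back): cur=C back=1 fwd=1
After 8 (back): cur=HOME back=0 fwd=2
After 9 (visit(I)): cur=I back=1 fwd=0
After 10 (visit(Y)): cur=Y back=2 fwd=0

Y 2 0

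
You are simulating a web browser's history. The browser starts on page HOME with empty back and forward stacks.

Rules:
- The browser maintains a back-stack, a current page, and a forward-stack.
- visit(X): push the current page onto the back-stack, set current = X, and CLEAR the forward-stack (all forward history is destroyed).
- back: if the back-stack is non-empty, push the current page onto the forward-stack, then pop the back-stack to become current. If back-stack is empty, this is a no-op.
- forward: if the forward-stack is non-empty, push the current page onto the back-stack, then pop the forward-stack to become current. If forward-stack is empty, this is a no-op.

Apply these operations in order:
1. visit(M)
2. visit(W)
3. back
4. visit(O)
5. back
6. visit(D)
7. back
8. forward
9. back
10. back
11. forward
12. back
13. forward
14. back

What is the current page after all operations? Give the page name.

Answer: HOME

Derivation:
After 1 (visit(M)): cur=M back=1 fwd=0
After 2 (visit(W)): cur=W back=2 fwd=0
After 3 (back): cur=M back=1 fwd=1
After 4 (visit(O)): cur=O back=2 fwd=0
After 5 (back): cur=M back=1 fwd=1
After 6 (visit(D)): cur=D back=2 fwd=0
After 7 (back): cur=M back=1 fwd=1
After 8 (forward): cur=D back=2 fwd=0
After 9 (back): cur=M back=1 fwd=1
After 10 (back): cur=HOME back=0 fwd=2
After 11 (forward): cur=M back=1 fwd=1
After 12 (back): cur=HOME back=0 fwd=2
After 13 (forward): cur=M back=1 fwd=1
After 14 (back): cur=HOME back=0 fwd=2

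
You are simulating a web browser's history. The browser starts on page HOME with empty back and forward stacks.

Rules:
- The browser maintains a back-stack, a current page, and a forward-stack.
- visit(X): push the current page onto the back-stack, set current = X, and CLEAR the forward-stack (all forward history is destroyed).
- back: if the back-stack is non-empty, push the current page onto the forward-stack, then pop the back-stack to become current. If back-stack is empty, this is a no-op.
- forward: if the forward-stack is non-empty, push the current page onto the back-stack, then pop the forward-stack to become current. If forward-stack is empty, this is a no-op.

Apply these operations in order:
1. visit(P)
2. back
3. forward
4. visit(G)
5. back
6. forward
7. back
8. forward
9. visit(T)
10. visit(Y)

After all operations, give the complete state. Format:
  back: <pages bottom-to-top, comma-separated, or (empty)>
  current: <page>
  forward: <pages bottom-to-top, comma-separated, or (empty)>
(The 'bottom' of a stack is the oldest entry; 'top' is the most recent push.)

Answer: back: HOME,P,G,T
current: Y
forward: (empty)

Derivation:
After 1 (visit(P)): cur=P back=1 fwd=0
After 2 (back): cur=HOME back=0 fwd=1
After 3 (forward): cur=P back=1 fwd=0
After 4 (visit(G)): cur=G back=2 fwd=0
After 5 (back): cur=P back=1 fwd=1
After 6 (forward): cur=G back=2 fwd=0
After 7 (back): cur=P back=1 fwd=1
After 8 (forward): cur=G back=2 fwd=0
After 9 (visit(T)): cur=T back=3 fwd=0
After 10 (visit(Y)): cur=Y back=4 fwd=0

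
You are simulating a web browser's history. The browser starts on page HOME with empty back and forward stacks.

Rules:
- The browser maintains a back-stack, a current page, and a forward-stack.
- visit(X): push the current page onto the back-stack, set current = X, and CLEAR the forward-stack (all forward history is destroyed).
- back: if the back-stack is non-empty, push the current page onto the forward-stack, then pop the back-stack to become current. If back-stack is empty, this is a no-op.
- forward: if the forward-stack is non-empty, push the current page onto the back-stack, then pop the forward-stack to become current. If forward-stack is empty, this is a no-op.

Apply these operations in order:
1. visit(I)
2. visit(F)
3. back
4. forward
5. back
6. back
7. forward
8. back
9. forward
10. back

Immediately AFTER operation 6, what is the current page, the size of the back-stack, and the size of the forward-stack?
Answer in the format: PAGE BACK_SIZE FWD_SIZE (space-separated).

After 1 (visit(I)): cur=I back=1 fwd=0
After 2 (visit(F)): cur=F back=2 fwd=0
After 3 (back): cur=I back=1 fwd=1
After 4 (forward): cur=F back=2 fwd=0
After 5 (back): cur=I back=1 fwd=1
After 6 (back): cur=HOME back=0 fwd=2

HOME 0 2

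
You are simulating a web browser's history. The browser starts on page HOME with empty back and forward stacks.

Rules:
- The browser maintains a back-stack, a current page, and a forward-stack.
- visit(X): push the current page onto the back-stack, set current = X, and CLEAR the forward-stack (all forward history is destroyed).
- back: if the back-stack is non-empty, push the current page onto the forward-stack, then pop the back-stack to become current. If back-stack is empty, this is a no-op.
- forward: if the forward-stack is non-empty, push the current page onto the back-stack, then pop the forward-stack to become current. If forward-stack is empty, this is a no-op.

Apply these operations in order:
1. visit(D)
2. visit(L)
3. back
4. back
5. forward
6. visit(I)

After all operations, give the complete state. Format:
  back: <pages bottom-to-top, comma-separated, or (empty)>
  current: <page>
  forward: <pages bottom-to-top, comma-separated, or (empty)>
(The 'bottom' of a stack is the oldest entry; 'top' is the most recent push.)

After 1 (visit(D)): cur=D back=1 fwd=0
After 2 (visit(L)): cur=L back=2 fwd=0
After 3 (back): cur=D back=1 fwd=1
After 4 (back): cur=HOME back=0 fwd=2
After 5 (forward): cur=D back=1 fwd=1
After 6 (visit(I)): cur=I back=2 fwd=0

Answer: back: HOME,D
current: I
forward: (empty)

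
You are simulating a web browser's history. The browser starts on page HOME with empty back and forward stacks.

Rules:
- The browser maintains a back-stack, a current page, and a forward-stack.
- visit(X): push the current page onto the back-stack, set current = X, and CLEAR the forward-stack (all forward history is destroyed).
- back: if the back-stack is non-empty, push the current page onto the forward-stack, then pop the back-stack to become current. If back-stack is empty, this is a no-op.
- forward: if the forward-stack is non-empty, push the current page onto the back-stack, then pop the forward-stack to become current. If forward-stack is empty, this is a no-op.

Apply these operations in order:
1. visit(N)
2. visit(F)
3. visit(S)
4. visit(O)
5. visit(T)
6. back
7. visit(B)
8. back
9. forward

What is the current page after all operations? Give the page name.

Answer: B

Derivation:
After 1 (visit(N)): cur=N back=1 fwd=0
After 2 (visit(F)): cur=F back=2 fwd=0
After 3 (visit(S)): cur=S back=3 fwd=0
After 4 (visit(O)): cur=O back=4 fwd=0
After 5 (visit(T)): cur=T back=5 fwd=0
After 6 (back): cur=O back=4 fwd=1
After 7 (visit(B)): cur=B back=5 fwd=0
After 8 (back): cur=O back=4 fwd=1
After 9 (forward): cur=B back=5 fwd=0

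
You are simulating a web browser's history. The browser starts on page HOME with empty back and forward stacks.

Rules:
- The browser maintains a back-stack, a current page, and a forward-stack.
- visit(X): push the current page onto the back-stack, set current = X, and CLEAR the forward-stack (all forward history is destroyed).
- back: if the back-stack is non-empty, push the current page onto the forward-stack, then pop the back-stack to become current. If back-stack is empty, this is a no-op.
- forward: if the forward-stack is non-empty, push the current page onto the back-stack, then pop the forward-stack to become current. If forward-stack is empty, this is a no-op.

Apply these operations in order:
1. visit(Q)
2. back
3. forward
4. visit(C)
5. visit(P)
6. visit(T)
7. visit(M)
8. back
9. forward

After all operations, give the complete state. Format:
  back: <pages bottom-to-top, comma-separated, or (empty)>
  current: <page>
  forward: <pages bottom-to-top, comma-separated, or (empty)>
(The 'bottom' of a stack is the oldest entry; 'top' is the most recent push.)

After 1 (visit(Q)): cur=Q back=1 fwd=0
After 2 (back): cur=HOME back=0 fwd=1
After 3 (forward): cur=Q back=1 fwd=0
After 4 (visit(C)): cur=C back=2 fwd=0
After 5 (visit(P)): cur=P back=3 fwd=0
After 6 (visit(T)): cur=T back=4 fwd=0
After 7 (visit(M)): cur=M back=5 fwd=0
After 8 (back): cur=T back=4 fwd=1
After 9 (forward): cur=M back=5 fwd=0

Answer: back: HOME,Q,C,P,T
current: M
forward: (empty)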